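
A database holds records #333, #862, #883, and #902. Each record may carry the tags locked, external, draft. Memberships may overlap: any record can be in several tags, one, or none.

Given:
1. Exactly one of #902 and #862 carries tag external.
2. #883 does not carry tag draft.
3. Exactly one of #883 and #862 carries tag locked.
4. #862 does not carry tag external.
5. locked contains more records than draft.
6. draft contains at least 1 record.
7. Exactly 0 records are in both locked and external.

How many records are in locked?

2

From (2): #883 ∉ draft.
From (4): #862 ∉ external.
(1) (exactly one): #902 ∈ external.
Suppose #333 ∉ locked: no assignment then satisfies all the clues, so #333 ∈ locked.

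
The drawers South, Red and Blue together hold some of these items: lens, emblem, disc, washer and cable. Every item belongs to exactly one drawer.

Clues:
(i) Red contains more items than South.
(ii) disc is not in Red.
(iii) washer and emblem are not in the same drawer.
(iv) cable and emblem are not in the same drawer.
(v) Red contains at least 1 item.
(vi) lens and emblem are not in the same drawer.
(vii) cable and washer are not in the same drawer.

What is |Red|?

2

From (ii): disc ∉ Red.
Suppose lens ∈ South: no assignment then satisfies all the clues, so lens ∉ South.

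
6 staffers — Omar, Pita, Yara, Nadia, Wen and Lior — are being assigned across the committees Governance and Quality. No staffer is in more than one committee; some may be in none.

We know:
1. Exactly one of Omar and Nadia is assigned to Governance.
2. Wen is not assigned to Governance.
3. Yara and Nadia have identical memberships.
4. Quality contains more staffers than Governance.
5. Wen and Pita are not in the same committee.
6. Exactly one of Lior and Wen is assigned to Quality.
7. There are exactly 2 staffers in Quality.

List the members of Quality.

Quality = {Lior, Pita}

From (2): Wen ∉ Governance.
Suppose Omar ∈ Quality: no assignment then satisfies all the clues, so Omar ∉ Quality.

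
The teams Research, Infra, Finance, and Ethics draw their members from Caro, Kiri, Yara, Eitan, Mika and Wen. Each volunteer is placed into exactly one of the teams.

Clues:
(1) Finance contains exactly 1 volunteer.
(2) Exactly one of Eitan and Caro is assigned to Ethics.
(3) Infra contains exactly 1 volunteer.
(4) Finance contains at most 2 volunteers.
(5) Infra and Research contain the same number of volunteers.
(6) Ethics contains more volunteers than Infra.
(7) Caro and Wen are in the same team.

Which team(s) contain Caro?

Caro: Ethics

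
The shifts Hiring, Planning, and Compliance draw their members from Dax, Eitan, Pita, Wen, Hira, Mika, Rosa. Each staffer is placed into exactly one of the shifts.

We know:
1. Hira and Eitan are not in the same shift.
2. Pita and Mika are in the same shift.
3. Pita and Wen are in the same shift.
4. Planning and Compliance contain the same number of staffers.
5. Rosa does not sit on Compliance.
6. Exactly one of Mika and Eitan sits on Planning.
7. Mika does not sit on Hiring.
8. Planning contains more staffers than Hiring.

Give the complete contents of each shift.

From (5): Rosa ∉ Compliance.
From (7): Mika ∉ Hiring.
(2): Pita matches Mika: Pita ∉ Hiring.
(3): Wen matches Pita: Wen ∉ Hiring.
Suppose Dax ∈ Hiring: no assignment then satisfies all the clues, so Dax ∉ Hiring.

Hiring = {Hira}; Planning = {Dax, Eitan, Rosa}; Compliance = {Mika, Pita, Wen}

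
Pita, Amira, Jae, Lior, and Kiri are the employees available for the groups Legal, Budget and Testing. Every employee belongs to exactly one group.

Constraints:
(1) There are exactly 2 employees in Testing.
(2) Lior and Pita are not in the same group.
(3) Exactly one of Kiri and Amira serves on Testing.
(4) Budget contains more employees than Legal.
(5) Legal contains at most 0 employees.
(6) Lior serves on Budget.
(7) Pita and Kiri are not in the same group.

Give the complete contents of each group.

From (6): Lior ∈ Budget.
(2): Pita ∉ Budget.
(5): Legal already has 0, so the rest are out.
Only one group left: Pita ∈ Testing.
(7): Kiri ∉ Testing.
Only one group left: Kiri ∈ Budget.
(3) (exactly one): Amira ∈ Testing.
(1): Testing already has 2, so the rest are out.
Only one group left: Jae ∈ Budget.

Legal = {}; Budget = {Jae, Kiri, Lior}; Testing = {Amira, Pita}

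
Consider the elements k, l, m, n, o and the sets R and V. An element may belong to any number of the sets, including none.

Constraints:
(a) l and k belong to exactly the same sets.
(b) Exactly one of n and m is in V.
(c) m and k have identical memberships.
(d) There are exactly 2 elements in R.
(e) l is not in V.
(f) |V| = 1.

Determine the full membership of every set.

R = {n, o}; V = {n}

From (e): l ∉ V.
(a): k matches l: k ∉ V.
(c): m matches k: m ∉ V.
(b) (exactly one): n ∈ V.
(f): V already has 1, so the rest are out.
Suppose k ∈ R: no assignment then satisfies all the clues, so k ∉ R.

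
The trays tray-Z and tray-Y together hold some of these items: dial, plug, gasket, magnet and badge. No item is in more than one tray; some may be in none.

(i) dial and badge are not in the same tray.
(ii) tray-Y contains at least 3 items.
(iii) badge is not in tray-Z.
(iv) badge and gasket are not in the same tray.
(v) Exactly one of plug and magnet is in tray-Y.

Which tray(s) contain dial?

dial: tray-Y

From (iii): badge ∉ tray-Z.
Suppose dial ∈ tray-Z: no assignment then satisfies all the clues, so dial ∉ tray-Z.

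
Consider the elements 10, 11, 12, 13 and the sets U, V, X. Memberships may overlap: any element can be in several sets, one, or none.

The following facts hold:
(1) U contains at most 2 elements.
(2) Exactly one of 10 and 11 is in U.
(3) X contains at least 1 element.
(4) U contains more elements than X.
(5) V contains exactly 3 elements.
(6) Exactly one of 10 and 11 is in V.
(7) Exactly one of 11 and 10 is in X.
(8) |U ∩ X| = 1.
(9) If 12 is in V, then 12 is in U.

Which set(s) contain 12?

12: U, V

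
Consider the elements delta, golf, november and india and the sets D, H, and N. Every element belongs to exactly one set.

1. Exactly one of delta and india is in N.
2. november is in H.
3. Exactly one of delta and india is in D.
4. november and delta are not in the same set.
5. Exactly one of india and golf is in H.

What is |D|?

1

From (2): november ∈ H.
(4): delta ∉ H.
Suppose golf ∈ D: no assignment then satisfies all the clues, so golf ∉ D.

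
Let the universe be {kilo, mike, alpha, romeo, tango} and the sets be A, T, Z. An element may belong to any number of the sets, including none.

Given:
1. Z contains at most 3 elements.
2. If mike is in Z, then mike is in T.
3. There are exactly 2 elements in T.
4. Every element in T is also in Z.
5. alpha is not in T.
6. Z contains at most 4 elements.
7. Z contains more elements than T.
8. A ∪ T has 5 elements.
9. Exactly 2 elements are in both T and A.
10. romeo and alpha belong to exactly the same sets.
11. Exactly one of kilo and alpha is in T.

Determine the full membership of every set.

A = {alpha, kilo, mike, romeo, tango}; T = {kilo, mike}; Z = {kilo, mike, tango}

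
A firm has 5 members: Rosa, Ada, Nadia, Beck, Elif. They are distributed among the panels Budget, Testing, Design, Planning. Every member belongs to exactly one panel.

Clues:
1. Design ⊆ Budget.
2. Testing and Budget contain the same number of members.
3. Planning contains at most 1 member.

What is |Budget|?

2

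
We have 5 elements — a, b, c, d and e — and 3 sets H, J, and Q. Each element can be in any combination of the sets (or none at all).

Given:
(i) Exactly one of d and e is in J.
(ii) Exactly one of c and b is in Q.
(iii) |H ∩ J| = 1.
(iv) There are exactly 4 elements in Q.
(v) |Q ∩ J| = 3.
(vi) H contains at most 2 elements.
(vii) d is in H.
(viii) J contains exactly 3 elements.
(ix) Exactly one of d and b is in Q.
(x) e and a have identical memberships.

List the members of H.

H = {c, d}

From (vii): d ∈ H.
Suppose a ∈ H: no assignment then satisfies all the clues, so a ∉ H.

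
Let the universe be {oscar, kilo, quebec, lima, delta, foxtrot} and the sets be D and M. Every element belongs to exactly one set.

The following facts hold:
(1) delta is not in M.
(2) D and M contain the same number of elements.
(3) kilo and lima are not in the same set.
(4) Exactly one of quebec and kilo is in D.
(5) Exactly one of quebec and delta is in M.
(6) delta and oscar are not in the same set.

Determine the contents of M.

From (1): delta ∉ M.
(5) (exactly one): quebec ∈ M.
Only one set left: delta ∈ D.
(4) (exactly one): kilo ∈ D.
(6): oscar ∉ D.
Only one set left: oscar ∈ M.
(3): lima ∉ D.
Only one set left: lima ∈ M.
Suppose foxtrot ∈ M: no assignment then satisfies all the clues, so foxtrot ∉ M.

M = {lima, oscar, quebec}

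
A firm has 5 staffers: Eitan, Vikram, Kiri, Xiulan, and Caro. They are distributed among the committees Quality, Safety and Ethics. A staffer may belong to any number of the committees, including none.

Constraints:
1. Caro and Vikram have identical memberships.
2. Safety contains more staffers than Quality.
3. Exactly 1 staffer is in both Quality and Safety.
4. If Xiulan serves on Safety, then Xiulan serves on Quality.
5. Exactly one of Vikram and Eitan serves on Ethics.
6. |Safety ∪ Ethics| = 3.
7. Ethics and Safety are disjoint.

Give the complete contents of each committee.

Quality = {Xiulan}; Safety = {Kiri, Xiulan}; Ethics = {Eitan}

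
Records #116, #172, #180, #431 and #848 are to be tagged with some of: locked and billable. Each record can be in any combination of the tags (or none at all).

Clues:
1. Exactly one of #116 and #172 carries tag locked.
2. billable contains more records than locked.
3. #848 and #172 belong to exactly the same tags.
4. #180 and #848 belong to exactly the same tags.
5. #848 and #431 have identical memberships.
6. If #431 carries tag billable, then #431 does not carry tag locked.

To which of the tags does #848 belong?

#848: billable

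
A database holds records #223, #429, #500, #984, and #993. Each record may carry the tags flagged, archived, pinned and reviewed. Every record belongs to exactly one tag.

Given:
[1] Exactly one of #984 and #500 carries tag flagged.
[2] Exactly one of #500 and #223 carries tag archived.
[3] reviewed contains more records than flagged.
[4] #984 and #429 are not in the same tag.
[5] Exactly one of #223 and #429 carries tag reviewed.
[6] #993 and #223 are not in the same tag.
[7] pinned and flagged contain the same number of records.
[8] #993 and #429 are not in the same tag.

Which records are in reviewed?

reviewed = {#429, #500}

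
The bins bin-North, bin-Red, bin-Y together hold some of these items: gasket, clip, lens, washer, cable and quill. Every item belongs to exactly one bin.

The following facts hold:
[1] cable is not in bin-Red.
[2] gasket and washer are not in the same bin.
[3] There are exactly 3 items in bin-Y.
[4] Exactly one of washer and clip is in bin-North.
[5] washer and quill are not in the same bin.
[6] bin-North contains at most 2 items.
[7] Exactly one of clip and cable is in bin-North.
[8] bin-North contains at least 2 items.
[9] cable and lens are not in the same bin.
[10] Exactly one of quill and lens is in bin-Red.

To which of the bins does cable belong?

cable: bin-North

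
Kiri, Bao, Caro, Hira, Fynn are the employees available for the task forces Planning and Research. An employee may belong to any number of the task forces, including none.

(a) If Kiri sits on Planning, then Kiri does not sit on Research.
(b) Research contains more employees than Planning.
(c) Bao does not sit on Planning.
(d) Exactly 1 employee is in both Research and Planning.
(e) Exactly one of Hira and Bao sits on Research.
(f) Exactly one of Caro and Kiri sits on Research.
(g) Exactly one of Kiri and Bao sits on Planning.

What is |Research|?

3

From (c): Bao ∉ Planning.
(g) (exactly one): Kiri ∈ Planning.
(a): Kiri ∉ Research.
(f) (exactly one): Caro ∈ Research.
Suppose Fynn ∉ Research: no assignment then satisfies all the clues, so Fynn ∈ Research.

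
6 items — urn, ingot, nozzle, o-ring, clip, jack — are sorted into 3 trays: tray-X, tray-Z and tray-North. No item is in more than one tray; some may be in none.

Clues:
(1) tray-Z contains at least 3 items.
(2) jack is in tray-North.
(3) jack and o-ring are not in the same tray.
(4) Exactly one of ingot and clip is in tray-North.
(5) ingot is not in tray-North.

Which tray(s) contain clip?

From (2): jack ∈ tray-North.
From (5): ingot ∉ tray-North.
(3): o-ring ∉ tray-North.
(4) (exactly one): clip ∈ tray-North.

clip: tray-North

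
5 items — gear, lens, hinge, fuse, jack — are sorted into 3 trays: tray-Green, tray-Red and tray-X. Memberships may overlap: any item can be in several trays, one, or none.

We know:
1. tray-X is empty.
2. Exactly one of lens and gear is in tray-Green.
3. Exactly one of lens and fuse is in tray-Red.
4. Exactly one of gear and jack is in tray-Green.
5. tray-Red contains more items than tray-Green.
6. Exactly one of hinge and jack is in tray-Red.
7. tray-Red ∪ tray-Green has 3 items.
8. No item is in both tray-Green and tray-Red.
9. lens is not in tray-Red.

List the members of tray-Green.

tray-Green = {gear}

From (9): lens ∉ tray-Red.
(1): tray-X already has 0, so the rest are out.
(3) (exactly one): fuse ∈ tray-Red.
(8) (disjoint): fuse ∉ tray-Green.
Suppose gear ∉ tray-Green: no assignment then satisfies all the clues, so gear ∈ tray-Green.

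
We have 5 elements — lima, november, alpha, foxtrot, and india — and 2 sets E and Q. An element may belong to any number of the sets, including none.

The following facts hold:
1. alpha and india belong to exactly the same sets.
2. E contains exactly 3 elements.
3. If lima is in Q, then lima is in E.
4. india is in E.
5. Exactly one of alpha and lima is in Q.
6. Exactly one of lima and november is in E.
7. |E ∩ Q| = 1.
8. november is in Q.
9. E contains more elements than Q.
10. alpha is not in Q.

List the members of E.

E = {alpha, india, lima}

From (4): india ∈ E.
From (8): november ∈ Q.
From (10): alpha ∉ Q.
(1): alpha matches india: alpha ∈ E.
(1): india matches alpha: india ∉ Q.
(5) (exactly one): lima ∈ Q.
(3): lima ∈ E.
(6) (exactly one): november ∉ E.
(2): E already has 3, so the rest are out.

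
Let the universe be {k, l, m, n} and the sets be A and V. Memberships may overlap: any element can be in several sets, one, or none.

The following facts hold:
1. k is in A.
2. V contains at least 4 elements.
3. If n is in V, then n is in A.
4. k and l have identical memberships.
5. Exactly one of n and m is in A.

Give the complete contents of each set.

From (1): k ∈ A.
(2): only 4 candidates remain for V, so all are in.
(3): n ∈ A.
(4): l matches k: l ∈ A.
(5) (exactly one): m ∉ A.

A = {k, l, n}; V = {k, l, m, n}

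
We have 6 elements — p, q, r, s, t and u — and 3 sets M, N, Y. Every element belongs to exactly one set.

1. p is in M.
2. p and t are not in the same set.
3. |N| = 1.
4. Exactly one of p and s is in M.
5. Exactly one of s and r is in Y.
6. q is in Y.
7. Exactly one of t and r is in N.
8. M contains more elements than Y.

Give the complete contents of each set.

M = {p, r, u}; N = {t}; Y = {q, s}

From (1): p ∈ M.
From (6): q ∈ Y.
(2): t ∉ M.
(4) (exactly one): s ∉ M.
Suppose r ∉ M: no assignment then satisfies all the clues, so r ∈ M.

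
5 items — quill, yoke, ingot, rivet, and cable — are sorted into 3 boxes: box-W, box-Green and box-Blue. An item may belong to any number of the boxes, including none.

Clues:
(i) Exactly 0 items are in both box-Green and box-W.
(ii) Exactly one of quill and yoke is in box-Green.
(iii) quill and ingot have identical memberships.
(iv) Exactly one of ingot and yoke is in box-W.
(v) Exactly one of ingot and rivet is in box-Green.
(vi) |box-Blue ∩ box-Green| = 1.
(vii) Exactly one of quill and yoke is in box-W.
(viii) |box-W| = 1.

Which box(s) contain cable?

cable: box-Blue, box-Green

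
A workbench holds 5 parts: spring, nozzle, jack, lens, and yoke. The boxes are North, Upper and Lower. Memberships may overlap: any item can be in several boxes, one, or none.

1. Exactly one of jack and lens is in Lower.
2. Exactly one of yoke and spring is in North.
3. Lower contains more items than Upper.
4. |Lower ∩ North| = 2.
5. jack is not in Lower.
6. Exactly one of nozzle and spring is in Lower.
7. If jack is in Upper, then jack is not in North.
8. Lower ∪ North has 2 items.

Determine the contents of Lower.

Lower = {lens, spring}

From (5): jack ∉ Lower.
(1) (exactly one): lens ∈ Lower.
Suppose spring ∉ Lower: no assignment then satisfies all the clues, so spring ∈ Lower.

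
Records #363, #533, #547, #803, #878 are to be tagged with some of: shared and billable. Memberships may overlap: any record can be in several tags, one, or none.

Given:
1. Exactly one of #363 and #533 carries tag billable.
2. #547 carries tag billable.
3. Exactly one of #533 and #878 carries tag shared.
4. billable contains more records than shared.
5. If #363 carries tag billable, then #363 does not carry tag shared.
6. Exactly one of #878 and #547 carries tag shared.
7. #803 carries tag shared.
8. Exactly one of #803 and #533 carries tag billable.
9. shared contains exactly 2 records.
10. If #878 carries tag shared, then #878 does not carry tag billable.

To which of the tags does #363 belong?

#363: billable

From (2): #547 ∈ billable.
From (7): #803 ∈ shared.
Suppose #363 ∈ shared: no assignment then satisfies all the clues, so #363 ∉ shared.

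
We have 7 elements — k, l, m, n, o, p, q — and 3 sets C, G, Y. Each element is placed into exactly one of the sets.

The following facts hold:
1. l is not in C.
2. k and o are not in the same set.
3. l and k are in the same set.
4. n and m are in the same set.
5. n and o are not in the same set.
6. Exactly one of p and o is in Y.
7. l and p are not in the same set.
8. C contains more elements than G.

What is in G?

G = {k, l}

From (1): l ∉ C.
(3): k matches l: k ∉ C.
Suppose k ∉ G: no assignment then satisfies all the clues, so k ∈ G.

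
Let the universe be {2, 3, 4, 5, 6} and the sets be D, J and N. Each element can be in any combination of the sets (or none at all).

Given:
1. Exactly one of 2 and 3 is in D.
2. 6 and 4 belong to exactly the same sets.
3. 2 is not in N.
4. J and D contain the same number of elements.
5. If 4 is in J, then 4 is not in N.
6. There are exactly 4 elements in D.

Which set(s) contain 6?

6: D, J

From (3): 2 ∉ N.
Suppose 6 ∉ D: no assignment then satisfies all the clues, so 6 ∈ D.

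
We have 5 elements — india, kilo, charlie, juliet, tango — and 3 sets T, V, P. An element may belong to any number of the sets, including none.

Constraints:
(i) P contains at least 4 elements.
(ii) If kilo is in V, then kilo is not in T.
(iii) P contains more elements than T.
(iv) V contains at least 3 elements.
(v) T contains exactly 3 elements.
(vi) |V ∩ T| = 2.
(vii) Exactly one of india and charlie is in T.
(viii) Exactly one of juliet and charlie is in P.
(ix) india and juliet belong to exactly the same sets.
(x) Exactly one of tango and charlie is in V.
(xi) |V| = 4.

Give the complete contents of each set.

T = {india, juliet, tango}; V = {charlie, india, juliet, kilo}; P = {india, juliet, kilo, tango}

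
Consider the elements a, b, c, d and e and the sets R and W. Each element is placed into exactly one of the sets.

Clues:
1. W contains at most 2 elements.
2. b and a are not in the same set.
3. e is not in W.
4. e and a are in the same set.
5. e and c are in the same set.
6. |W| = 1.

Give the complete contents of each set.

From (3): e ∉ W.
(4): a matches e: a ∉ W.
(5): c matches e: c ∉ W.
Only one set left: a ∈ R.
Only one set left: c ∈ R.
Only one set left: e ∈ R.
(2): b ∉ R.
Only one set left: b ∈ W.
(6): W already has 1, so the rest are out.
Only one set left: d ∈ R.

R = {a, c, d, e}; W = {b}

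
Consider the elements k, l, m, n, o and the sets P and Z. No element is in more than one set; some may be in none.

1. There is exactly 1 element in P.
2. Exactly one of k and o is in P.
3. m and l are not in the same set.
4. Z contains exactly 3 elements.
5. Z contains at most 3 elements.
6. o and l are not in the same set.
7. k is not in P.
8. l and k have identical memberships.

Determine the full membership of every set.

P = {o}; Z = {k, l, n}

From (7): k ∉ P.
(2) (exactly one): o ∈ P.
(6): l ∉ P.
(1): P already has 1, so the rest are out.
Suppose k ∉ Z: no assignment then satisfies all the clues, so k ∈ Z.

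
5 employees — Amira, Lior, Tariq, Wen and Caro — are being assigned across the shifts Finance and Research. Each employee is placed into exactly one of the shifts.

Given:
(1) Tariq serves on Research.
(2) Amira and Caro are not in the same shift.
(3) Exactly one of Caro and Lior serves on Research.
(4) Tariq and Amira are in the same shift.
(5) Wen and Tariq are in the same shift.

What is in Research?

From (1): Tariq ∈ Research.
(4): Amira matches Tariq: Amira ∉ Finance.
(4): Amira matches Tariq: Amira ∈ Research.
(5): Wen matches Tariq: Wen ∉ Finance.
(5): Wen matches Tariq: Wen ∈ Research.
(2): Caro ∉ Research.
(3) (exactly one): Lior ∈ Research.
Only one shift left: Caro ∈ Finance.

Research = {Amira, Lior, Tariq, Wen}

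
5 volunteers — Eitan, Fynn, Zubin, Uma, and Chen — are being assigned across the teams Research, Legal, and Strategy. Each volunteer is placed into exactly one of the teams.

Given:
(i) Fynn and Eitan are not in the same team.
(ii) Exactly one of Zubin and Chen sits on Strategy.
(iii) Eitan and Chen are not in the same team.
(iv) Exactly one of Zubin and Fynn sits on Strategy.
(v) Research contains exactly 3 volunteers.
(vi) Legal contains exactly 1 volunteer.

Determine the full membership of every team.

Research = {Chen, Fynn, Uma}; Legal = {Eitan}; Strategy = {Zubin}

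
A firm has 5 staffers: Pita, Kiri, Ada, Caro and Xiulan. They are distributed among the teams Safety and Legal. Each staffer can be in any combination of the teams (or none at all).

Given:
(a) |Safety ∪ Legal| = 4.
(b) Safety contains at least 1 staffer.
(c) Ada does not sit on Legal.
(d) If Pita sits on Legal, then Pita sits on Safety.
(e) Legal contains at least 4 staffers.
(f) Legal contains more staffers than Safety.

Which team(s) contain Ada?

Ada: none

From (c): Ada ∉ Legal.
(e): only 4 candidates remain for Legal, so all are in.
(d): Pita ∈ Safety.
Suppose Ada ∈ Safety: no assignment then satisfies all the clues, so Ada ∉ Safety.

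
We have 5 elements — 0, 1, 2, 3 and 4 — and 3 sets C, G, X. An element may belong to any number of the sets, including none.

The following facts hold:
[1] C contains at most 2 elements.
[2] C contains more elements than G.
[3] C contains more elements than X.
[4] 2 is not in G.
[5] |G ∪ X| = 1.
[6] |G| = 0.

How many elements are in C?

2

From (4): 2 ∉ G.
(6): G already has 0, so the rest are out.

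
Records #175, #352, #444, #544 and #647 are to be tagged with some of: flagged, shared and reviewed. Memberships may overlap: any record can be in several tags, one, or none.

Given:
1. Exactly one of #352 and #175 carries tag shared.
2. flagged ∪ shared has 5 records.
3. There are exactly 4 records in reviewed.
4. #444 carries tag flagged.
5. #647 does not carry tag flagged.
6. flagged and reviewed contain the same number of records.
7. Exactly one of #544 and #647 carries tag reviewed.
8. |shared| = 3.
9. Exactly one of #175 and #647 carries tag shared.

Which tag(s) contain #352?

#352: flagged, reviewed, shared

From (4): #444 ∈ flagged.
From (5): #647 ∉ flagged.
Suppose #352 ∉ flagged: no assignment then satisfies all the clues, so #352 ∈ flagged.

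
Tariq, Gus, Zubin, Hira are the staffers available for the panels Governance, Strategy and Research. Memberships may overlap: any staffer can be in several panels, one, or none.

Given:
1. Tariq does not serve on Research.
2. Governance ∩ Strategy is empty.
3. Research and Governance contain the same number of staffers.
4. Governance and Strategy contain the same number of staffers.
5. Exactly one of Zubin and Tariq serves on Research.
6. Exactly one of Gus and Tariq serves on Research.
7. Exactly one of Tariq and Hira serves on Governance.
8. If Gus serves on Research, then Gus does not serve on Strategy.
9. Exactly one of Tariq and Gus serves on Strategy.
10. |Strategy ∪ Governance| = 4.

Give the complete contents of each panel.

Governance = {Gus, Hira}; Strategy = {Tariq, Zubin}; Research = {Gus, Zubin}

From (1): Tariq ∉ Research.
(5) (exactly one): Zubin ∈ Research.
(6) (exactly one): Gus ∈ Research.
(8): Gus ∉ Strategy.
(9) (exactly one): Tariq ∈ Strategy.
(2) (disjoint): Tariq ∉ Governance.
(7) (exactly one): Hira ∈ Governance.
(2) (disjoint): Hira ∉ Strategy.
Suppose Gus ∉ Governance: no assignment then satisfies all the clues, so Gus ∈ Governance.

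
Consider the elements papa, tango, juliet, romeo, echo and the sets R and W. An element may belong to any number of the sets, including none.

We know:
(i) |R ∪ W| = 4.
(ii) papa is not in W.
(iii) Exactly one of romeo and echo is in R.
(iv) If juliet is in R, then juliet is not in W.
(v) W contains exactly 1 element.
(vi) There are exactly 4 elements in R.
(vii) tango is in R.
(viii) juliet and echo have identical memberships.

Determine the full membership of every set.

R = {echo, juliet, papa, tango}; W = {tango}

From (ii): papa ∉ W.
From (vii): tango ∈ R.
Suppose papa ∉ R: no assignment then satisfies all the clues, so papa ∈ R.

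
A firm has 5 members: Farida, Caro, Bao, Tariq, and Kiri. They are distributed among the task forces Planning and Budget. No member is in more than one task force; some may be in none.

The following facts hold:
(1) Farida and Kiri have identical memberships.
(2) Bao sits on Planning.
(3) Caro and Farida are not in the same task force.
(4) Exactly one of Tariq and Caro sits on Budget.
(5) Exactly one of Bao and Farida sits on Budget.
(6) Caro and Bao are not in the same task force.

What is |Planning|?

From (2): Bao ∈ Planning.
(5) (exactly one): Farida ∈ Budget.
(6): Caro ∉ Planning.
(1): Kiri matches Farida: Kiri ∉ Planning.
(1): Kiri matches Farida: Kiri ∈ Budget.
(3): Caro ∉ Budget.
(4) (exactly one): Tariq ∈ Budget.

1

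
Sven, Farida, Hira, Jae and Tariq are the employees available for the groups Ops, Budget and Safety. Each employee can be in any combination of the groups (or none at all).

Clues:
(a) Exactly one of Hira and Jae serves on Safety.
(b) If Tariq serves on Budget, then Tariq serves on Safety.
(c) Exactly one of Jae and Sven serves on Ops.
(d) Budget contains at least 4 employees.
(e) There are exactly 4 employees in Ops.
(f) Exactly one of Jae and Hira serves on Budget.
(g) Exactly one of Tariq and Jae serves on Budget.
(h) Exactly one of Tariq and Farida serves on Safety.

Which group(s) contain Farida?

Farida: Budget, Ops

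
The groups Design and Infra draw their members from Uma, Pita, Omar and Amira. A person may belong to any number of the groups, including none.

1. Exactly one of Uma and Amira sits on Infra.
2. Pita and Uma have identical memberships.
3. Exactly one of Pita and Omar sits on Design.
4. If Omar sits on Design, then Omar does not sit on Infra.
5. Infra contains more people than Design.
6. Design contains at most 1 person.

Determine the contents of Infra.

Infra = {Pita, Uma}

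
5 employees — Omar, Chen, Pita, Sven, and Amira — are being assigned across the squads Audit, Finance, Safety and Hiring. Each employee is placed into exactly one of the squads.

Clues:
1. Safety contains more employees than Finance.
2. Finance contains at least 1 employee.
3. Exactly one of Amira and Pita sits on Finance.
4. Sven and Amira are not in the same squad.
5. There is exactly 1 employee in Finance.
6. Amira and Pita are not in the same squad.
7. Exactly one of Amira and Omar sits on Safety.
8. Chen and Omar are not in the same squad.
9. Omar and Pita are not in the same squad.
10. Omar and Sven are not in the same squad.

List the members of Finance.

Finance = {Pita}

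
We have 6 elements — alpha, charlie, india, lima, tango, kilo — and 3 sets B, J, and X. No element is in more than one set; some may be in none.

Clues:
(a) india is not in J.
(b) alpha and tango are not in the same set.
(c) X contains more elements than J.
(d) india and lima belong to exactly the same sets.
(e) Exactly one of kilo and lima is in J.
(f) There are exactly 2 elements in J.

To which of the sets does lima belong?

lima: X

From (a): india ∉ J.
(d): lima matches india: lima ∉ J.
(e) (exactly one): kilo ∈ J.
Suppose lima ∈ B: no assignment then satisfies all the clues, so lima ∉ B.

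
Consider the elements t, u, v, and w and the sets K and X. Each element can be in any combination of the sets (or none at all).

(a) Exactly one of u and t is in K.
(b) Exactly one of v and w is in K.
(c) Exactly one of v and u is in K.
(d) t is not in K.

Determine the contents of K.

K = {u, w}

From (d): t ∉ K.
(a) (exactly one): u ∈ K.
(c) (exactly one): v ∉ K.
(b) (exactly one): w ∈ K.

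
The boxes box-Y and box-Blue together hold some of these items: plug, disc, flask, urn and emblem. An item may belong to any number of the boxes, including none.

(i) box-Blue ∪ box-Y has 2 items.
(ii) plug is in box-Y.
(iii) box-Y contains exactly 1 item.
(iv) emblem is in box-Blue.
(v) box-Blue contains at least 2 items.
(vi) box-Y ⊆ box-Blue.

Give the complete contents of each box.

box-Y = {plug}; box-Blue = {emblem, plug}

From (ii): plug ∈ box-Y.
From (iv): emblem ∈ box-Blue.
(iii): box-Y already has 1, so the rest are out.
(vi) with plug ∈ box-Y: plug ∈ box-Blue.
Suppose disc ∈ box-Blue: no assignment then satisfies all the clues, so disc ∉ box-Blue.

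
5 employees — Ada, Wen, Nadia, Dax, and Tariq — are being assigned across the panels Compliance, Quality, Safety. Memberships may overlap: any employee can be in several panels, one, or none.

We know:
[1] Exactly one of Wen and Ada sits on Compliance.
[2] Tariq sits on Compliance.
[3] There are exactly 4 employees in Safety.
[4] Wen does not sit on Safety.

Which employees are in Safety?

Safety = {Ada, Dax, Nadia, Tariq}

From (2): Tariq ∈ Compliance.
From (4): Wen ∉ Safety.
(3): only 4 candidates remain for Safety, so all are in.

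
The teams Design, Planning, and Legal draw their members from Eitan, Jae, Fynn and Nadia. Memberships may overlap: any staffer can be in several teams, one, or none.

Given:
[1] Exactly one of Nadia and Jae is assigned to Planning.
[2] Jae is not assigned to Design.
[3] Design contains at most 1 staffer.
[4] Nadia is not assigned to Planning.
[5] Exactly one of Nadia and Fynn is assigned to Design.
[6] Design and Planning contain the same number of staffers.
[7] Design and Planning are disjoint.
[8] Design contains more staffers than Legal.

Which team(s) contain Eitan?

From (2): Jae ∉ Design.
From (4): Nadia ∉ Planning.
(1) (exactly one): Jae ∈ Planning.
Suppose Eitan ∈ Design: no assignment then satisfies all the clues, so Eitan ∉ Design.

Eitan: none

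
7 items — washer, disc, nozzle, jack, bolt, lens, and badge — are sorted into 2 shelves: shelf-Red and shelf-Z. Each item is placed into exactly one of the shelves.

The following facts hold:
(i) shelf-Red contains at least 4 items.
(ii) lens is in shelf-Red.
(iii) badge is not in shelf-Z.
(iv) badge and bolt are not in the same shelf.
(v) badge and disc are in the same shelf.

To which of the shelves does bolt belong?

From (ii): lens ∈ shelf-Red.
From (iii): badge ∉ shelf-Z.
(v): disc matches badge: disc ∉ shelf-Z.
Only one shelf left: disc ∈ shelf-Red.
Only one shelf left: badge ∈ shelf-Red.
(iv): bolt ∉ shelf-Red.
Only one shelf left: bolt ∈ shelf-Z.

bolt: shelf-Z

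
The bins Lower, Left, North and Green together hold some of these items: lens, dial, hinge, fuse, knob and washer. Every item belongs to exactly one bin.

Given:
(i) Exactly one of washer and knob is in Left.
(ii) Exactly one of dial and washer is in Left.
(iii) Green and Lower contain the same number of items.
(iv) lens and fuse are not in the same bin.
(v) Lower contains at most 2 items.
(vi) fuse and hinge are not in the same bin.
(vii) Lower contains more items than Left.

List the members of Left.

Left = {washer}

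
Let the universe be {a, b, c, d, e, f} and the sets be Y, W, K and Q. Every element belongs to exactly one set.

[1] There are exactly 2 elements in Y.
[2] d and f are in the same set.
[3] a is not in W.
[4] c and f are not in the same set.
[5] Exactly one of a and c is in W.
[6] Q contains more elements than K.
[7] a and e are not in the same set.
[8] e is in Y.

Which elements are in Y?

Y = {b, e}

From (3): a ∉ W.
From (8): e ∈ Y.
(5) (exactly one): c ∈ W.
(7): a ∉ Y.
(4): f ∉ W.
(2): d matches f: d ∉ W.
Suppose b ∉ Y: no assignment then satisfies all the clues, so b ∈ Y.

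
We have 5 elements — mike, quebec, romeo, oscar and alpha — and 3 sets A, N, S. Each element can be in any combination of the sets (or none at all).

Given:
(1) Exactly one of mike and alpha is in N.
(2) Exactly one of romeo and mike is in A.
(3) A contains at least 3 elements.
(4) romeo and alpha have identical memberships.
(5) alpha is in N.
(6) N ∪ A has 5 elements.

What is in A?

A = {mike, oscar, quebec}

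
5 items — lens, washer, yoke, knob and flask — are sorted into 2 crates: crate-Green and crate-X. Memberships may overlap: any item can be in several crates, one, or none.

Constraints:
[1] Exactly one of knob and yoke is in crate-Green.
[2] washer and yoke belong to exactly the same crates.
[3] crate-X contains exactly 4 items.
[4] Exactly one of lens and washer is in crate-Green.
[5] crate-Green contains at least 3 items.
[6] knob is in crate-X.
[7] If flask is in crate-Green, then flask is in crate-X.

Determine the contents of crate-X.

crate-X = {flask, knob, washer, yoke}

From (6): knob ∈ crate-X.
Suppose lens ∈ crate-X: no assignment then satisfies all the clues, so lens ∉ crate-X.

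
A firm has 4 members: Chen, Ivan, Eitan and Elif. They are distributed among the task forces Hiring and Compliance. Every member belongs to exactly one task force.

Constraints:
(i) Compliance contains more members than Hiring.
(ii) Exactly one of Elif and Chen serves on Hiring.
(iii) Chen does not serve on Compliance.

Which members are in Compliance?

Compliance = {Eitan, Elif, Ivan}

From (iii): Chen ∉ Compliance.
Only one task force left: Chen ∈ Hiring.
(ii) (exactly one): Elif ∉ Hiring.
Only one task force left: Elif ∈ Compliance.
Suppose Ivan ∉ Compliance: no assignment then satisfies all the clues, so Ivan ∈ Compliance.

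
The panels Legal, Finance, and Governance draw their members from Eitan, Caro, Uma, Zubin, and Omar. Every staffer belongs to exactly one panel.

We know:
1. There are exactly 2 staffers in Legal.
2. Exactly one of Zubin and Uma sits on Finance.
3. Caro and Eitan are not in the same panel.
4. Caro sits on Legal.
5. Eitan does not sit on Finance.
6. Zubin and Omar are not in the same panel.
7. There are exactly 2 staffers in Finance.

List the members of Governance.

From (4): Caro ∈ Legal.
From (5): Eitan ∉ Finance.
(3): Eitan ∉ Legal.
Only one panel left: Eitan ∈ Governance.
Suppose Uma ∈ Governance: no assignment then satisfies all the clues, so Uma ∉ Governance.

Governance = {Eitan}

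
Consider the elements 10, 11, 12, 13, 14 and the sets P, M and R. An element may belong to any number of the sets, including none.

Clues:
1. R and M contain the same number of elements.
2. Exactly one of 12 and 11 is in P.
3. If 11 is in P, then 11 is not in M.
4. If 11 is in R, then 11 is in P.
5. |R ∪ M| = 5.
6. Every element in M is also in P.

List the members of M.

M = {10, 13, 14}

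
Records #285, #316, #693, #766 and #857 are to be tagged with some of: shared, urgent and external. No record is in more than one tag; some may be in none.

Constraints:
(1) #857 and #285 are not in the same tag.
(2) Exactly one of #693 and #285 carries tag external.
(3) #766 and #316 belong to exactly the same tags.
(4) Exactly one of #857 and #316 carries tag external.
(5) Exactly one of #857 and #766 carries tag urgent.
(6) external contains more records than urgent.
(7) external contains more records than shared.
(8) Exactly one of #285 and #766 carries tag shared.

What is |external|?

3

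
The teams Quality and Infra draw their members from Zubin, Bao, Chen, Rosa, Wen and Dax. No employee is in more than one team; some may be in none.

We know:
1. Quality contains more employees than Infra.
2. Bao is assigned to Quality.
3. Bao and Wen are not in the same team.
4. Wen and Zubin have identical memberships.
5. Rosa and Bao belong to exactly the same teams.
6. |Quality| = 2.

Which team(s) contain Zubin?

Zubin: none

From (2): Bao ∈ Quality.
(3): Wen ∉ Quality.
(4): Zubin matches Wen: Zubin ∉ Quality.
(5): Rosa matches Bao: Rosa ∈ Quality.
(6): Quality already has 2, so the rest are out.
Suppose Zubin ∈ Infra: no assignment then satisfies all the clues, so Zubin ∉ Infra.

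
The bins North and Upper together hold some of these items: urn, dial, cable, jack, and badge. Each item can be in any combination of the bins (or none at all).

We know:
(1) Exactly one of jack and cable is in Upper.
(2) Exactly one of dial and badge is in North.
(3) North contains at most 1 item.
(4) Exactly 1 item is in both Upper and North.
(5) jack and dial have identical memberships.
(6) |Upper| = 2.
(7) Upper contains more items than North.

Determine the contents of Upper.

Upper = {badge, cable}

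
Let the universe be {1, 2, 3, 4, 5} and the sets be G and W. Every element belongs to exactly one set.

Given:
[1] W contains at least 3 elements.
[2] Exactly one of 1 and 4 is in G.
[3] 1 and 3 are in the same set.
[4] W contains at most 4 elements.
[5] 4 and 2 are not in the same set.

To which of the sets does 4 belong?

4: G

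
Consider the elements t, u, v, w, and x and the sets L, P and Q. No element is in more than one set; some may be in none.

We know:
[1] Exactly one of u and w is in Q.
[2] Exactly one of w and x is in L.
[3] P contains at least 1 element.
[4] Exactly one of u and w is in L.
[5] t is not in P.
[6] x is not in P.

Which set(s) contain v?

v: P

From (5): t ∉ P.
From (6): x ∉ P.
Suppose v ∈ L: no assignment then satisfies all the clues, so v ∉ L.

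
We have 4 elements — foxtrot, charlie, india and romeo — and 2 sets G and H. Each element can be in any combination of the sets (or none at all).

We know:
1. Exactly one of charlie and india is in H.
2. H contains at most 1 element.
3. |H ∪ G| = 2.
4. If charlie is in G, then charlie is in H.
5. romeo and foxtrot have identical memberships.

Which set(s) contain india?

india: G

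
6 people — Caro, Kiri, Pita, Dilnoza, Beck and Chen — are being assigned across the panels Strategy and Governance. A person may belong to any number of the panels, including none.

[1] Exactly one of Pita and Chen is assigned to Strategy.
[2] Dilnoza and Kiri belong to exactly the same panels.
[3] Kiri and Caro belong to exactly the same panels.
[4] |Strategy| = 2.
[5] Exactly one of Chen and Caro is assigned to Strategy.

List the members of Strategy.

Strategy = {Beck, Chen}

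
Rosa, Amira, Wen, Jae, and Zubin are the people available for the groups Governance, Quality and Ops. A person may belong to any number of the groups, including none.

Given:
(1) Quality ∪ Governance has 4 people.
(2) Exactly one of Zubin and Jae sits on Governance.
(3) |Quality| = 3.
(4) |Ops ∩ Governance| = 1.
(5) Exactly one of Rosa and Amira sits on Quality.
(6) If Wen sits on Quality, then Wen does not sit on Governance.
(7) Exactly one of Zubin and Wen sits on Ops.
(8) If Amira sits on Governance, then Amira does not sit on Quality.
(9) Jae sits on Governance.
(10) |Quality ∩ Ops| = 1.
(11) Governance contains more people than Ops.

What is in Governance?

From (9): Jae ∈ Governance.
(2) (exactly one): Zubin ∉ Governance.
Suppose Rosa ∉ Governance: no assignment then satisfies all the clues, so Rosa ∈ Governance.

Governance = {Amira, Jae, Rosa}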